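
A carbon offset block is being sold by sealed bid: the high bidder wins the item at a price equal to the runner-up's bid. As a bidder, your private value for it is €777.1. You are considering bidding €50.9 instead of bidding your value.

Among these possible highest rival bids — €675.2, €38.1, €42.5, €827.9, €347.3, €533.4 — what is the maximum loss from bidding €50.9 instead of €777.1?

€429.8

€675.2: truthful gives €101.9, deviation gives €0 → loss €101.9.
€38.1: same outcome either way → loss €0.
€42.5: same outcome either way → loss €0.
€827.9: same outcome either way → loss €0.
€347.3: truthful gives €429.8, deviation gives €0 → loss €429.8.
€533.4: truthful gives €243.7, deviation gives €0 → loss €243.7.
Maximum loss: €429.8.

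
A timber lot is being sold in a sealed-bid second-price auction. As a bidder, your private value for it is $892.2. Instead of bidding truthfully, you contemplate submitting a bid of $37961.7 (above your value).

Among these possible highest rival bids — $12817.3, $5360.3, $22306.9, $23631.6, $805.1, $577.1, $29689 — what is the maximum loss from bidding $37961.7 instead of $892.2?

$12817.3: truthful gives $0, deviation gives −$11925.1 → loss $11925.1.
$5360.3: truthful gives $0, deviation gives −$4468.1 → loss $4468.1.
$22306.9: truthful gives $0, deviation gives −$21414.7 → loss $21414.7.
$23631.6: truthful gives $0, deviation gives −$22739.4 → loss $22739.4.
$805.1: same outcome either way → loss $0.
$577.1: same outcome either way → loss $0.
$29689: truthful gives $0, deviation gives −$28796.8 → loss $28796.8.
Maximum loss: $28796.8.

$28796.8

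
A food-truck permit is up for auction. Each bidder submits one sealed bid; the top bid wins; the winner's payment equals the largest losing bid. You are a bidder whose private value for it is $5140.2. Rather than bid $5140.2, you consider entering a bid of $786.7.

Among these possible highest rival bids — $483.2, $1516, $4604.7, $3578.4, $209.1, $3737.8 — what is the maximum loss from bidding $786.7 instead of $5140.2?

$483.2: same outcome either way → loss $0.
$1516: truthful gives $3624.2, deviation gives $0 → loss $3624.2.
$4604.7: truthful gives $535.5, deviation gives $0 → loss $535.5.
$3578.4: truthful gives $1561.8, deviation gives $0 → loss $1561.8.
$209.1: same outcome either way → loss $0.
$3737.8: truthful gives $1402.4, deviation gives $0 → loss $1402.4.
Maximum loss: $3624.2.

$3624.2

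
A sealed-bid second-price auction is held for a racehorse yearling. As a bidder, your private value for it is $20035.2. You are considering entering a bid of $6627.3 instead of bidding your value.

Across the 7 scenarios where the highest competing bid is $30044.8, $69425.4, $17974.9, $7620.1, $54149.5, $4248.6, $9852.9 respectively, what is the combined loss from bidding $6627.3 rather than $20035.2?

$24657.7

The deviation costs you only when the competing bid falls strictly between $6627.3 and $20035.2; elsewhere both bids give the same outcome.
$30044.8: outcomes coincide → loss $0.
$69425.4: outcomes coincide → loss $0.
$17974.9: truthful payoff $2060.3, deviation payoff $0 → loss $2060.3.
$7620.1: truthful payoff $12415.1, deviation payoff $0 → loss $12415.1.
$54149.5: outcomes coincide → loss $0.
$4248.6: outcomes coincide → loss $0.
$9852.9: truthful payoff $10182.3, deviation payoff $0 → loss $10182.3.
Total loss = $2060.3 + $12415.1 + $10182.3 = $24657.7.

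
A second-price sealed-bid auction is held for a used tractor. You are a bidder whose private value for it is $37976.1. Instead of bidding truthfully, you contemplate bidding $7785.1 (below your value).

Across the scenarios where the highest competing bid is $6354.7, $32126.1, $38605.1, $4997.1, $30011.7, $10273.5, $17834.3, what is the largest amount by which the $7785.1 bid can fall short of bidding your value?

$6354.7: same outcome either way → loss $0.
$32126.1: truthful gives $5850, deviation gives $0 → loss $5850.
$38605.1: same outcome either way → loss $0.
$4997.1: same outcome either way → loss $0.
$30011.7: truthful gives $7964.4, deviation gives $0 → loss $7964.4.
$10273.5: truthful gives $27702.6, deviation gives $0 → loss $27702.6.
$17834.3: truthful gives $20141.8, deviation gives $0 → loss $20141.8.
Maximum loss: $27702.6.

$27702.6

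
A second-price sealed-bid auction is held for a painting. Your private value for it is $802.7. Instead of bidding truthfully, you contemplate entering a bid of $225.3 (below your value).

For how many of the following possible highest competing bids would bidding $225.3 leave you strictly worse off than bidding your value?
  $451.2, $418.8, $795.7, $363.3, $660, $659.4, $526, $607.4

8

The deviation hurts exactly when the highest competing bid lies strictly between $225.3 and $802.7 — underbidding then forfeits a profitable win.
$451.2: inside the interval → strictly worse (loss $351.5).
$418.8: inside the interval → strictly worse (loss $383.9).
$795.7: inside the interval → strictly worse (loss $7).
$363.3: inside the interval → strictly worse (loss $439.4).
$660: inside the interval → strictly worse (loss $142.7).
$659.4: inside the interval → strictly worse (loss $143.3).
$526: inside the interval → strictly worse (loss $276.7).
$607.4: inside the interval → strictly worse (loss $195.3).
Count: 8.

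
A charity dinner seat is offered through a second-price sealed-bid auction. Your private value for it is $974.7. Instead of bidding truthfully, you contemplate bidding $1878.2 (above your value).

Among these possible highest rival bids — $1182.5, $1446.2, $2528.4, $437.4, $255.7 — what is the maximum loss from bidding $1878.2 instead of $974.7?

$471.5

$1182.5: truthful gives $0, deviation gives −$207.8 → loss $207.8.
$1446.2: truthful gives $0, deviation gives −$471.5 → loss $471.5.
$2528.4: same outcome either way → loss $0.
$437.4: same outcome either way → loss $0.
$255.7: same outcome either way → loss $0.
Maximum loss: $471.5.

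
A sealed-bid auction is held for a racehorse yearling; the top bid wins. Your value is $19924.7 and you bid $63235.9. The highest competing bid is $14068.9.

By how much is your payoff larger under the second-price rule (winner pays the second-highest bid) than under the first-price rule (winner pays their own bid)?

You have the highest bid, so you win under either rule.
Second-price: pay $14068.9 → payoff $5855.8.
First-price: pay your own bid $63235.9 → payoff −$43311.2.
Difference = $5855.8 − (−$43311.2) = $49167.

$49167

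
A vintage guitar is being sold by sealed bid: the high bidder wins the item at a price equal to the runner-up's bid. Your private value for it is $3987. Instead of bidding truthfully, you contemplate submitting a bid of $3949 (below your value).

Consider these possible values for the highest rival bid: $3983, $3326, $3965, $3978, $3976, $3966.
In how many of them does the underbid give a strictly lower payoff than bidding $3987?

5

The deviation hurts exactly when the highest competing bid lies strictly between $3949 and $3987 — underbidding then forfeits a profitable win.
$3983: inside the interval → strictly worse (loss $4).
$3326: below both → same outcome either way.
$3965: inside the interval → strictly worse (loss $22).
$3978: inside the interval → strictly worse (loss $9).
$3976: inside the interval → strictly worse (loss $11).
$3966: inside the interval → strictly worse (loss $21).
Count: 5.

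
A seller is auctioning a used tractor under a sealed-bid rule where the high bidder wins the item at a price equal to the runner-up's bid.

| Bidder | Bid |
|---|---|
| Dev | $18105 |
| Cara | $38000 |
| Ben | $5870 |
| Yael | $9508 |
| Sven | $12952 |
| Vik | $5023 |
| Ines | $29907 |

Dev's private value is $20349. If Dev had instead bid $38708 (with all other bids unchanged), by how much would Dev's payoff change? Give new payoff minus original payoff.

−$17651

The highest bid among the other bidders is $38000; Dev's bid doesn't change that.
Original bid $18105: Dev is not highest (top rival bid is $38000); payoff $0.
Alternative bid $38708: Dev is highest, pays the top rival bid $38000; payoff $20349 − $38000 = −$17651.
Change in payoff = −$17651 − ($0) = −$17651.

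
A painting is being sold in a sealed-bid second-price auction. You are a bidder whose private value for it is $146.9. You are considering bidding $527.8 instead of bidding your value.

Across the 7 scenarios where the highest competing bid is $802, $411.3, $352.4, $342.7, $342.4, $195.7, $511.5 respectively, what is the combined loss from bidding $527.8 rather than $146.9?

The deviation costs you only when the competing bid falls strictly between $146.9 and $527.8; elsewhere both bids give the same outcome.
$802: outcomes coincide → loss $0.
$411.3: truthful payoff $0, deviation payoff −$264.4 → loss $264.4.
$352.4: truthful payoff $0, deviation payoff −$205.5 → loss $205.5.
$342.7: truthful payoff $0, deviation payoff −$195.8 → loss $195.8.
$342.4: truthful payoff $0, deviation payoff −$195.5 → loss $195.5.
$195.7: truthful payoff $0, deviation payoff −$48.8 → loss $48.8.
$511.5: truthful payoff $0, deviation payoff −$364.6 → loss $364.6.
Total loss = $264.4 + $205.5 + $195.8 + $195.5 + $48.8 + $364.6 = $1274.6.
In a second-price auction your bid sets only whether you win, not what you pay, so bidding your true value is weakly dominant.

$1274.6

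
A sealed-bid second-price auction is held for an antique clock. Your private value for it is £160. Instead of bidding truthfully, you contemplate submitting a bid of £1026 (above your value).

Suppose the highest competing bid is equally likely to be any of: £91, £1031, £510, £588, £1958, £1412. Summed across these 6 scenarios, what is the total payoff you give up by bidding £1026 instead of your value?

The deviation costs you only when the competing bid falls strictly between £160 and £1026; elsewhere both bids give the same outcome.
£91: outcomes coincide → loss £0.
£1031: outcomes coincide → loss £0.
£510: truthful payoff £0, deviation payoff −£350 → loss £350.
£588: truthful payoff £0, deviation payoff −£428 → loss £428.
£1958: outcomes coincide → loss £0.
£1412: outcomes coincide → loss £0.
Total loss = £350 + £428 = £778.
Truthful bidding weakly dominates here: raising your bid can only win items priced above your value, and lowering it can only forfeit items priced below.

£778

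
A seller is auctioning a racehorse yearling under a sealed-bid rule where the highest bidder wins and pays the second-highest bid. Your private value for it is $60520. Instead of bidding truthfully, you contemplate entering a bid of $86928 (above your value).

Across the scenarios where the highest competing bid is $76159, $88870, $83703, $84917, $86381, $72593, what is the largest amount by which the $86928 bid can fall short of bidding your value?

$76159: truthful gives $0, deviation gives −$15639 → loss $15639.
$88870: same outcome either way → loss $0.
$83703: truthful gives $0, deviation gives −$23183 → loss $23183.
$84917: truthful gives $0, deviation gives −$24397 → loss $24397.
$86381: truthful gives $0, deviation gives −$25861 → loss $25861.
$72593: truthful gives $0, deviation gives −$12073 → loss $12073.
Maximum loss: $25861.

$25861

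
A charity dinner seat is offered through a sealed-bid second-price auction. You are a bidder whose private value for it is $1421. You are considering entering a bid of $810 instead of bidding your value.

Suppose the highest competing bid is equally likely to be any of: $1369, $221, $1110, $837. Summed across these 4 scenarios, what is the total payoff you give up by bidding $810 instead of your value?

The deviation costs you only when the competing bid falls strictly between $810 and $1421; elsewhere both bids give the same outcome.
$1369: truthful payoff $52, deviation payoff $0 → loss $52.
$221: outcomes coincide → loss $0.
$1110: truthful payoff $311, deviation payoff $0 → loss $311.
$837: truthful payoff $584, deviation payoff $0 → loss $584.
Total loss = $52 + $311 + $584 = $947.
Because the price is fixed by the runner-up's bid, deviating from your value can only change a good outcome into a bad one — never the reverse.

$947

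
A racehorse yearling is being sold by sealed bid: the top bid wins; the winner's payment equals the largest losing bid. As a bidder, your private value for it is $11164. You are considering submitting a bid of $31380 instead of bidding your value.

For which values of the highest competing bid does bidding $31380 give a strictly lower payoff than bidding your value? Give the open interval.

If the competing bid is below $11164, both bids win at the same price — no difference.
If it is above $31380, both bids lose — no difference.
If it lies strictly between $11164 and $31380, bidding your value loses (payoff 0) while bidding $31380 wins at a price above your value (payoff negative).
So the deviation strictly hurts on the open interval ($11164, $31380).

($11164, $31380)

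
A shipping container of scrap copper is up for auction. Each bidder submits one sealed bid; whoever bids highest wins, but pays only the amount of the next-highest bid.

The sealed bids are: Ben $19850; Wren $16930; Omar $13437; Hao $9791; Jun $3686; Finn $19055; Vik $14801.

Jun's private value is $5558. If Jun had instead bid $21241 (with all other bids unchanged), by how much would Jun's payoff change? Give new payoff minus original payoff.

−$14292

The highest bid among the other bidders is $19850; Jun's bid doesn't change that.
Original bid $3686: Jun is not highest (top rival bid is $19850); payoff $0.
Alternative bid $21241: Jun is highest, pays the top rival bid $19850; payoff $5558 − $19850 = −$14292.
Change in payoff = −$14292 − ($0) = −$14292.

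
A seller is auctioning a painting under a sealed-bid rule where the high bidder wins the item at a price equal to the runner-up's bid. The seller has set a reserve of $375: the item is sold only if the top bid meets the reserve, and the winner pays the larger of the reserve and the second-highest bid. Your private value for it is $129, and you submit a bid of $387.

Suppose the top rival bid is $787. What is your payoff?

Your bid $387 is below the highest competing bid $787, so you lose. Payoff $0.

$0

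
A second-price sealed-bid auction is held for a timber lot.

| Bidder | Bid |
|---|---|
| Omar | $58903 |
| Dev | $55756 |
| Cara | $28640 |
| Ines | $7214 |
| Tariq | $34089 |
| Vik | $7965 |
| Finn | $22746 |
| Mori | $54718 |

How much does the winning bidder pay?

Highest bid: Omar at $58903, so Omar wins.
Second-highest bid: Dev at $55756 — that is the price the winner pays.

$55756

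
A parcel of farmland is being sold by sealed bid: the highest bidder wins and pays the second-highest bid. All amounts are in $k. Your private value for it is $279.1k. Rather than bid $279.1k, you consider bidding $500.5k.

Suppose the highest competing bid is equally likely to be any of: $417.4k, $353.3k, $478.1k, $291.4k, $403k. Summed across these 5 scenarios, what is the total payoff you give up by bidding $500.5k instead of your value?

$547.7k

The deviation costs you only when the competing bid falls strictly between $279.1k and $500.5k; elsewhere both bids give the same outcome.
$417.4k: truthful payoff $0k, deviation payoff −$138.3k → loss $138.3k.
$353.3k: truthful payoff $0k, deviation payoff −$74.2k → loss $74.2k.
$478.1k: truthful payoff $0k, deviation payoff −$199k → loss $199k.
$291.4k: truthful payoff $0k, deviation payoff −$12.3k → loss $12.3k.
$403k: truthful payoff $0k, deviation payoff −$123.9k → loss $123.9k.
Total loss = $138.3k + $74.2k + $199k + $12.3k + $123.9k = $547.7k.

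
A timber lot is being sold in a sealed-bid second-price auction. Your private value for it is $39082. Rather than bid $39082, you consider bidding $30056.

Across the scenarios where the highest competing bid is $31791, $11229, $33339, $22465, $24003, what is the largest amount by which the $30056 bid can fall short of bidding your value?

$7291

$31791: truthful gives $7291, deviation gives $0 → loss $7291.
$11229: same outcome either way → loss $0.
$33339: truthful gives $5743, deviation gives $0 → loss $5743.
$22465: same outcome either way → loss $0.
$24003: same outcome either way → loss $0.
Maximum loss: $7291.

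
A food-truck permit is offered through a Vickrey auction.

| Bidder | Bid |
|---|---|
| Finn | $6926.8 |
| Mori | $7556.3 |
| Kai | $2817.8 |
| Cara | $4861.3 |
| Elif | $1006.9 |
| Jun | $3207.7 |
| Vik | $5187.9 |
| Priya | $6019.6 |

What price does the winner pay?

$6926.8

Highest bid: Mori at $7556.3, so Mori wins.
Second-highest bid: Finn at $6926.8 — that is the price the winner pays.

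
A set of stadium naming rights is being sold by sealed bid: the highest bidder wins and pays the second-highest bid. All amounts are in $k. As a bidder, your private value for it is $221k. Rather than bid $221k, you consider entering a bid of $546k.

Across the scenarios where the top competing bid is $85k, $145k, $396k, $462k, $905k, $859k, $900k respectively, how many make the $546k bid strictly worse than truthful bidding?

The deviation hurts exactly when the highest competing bid lies strictly between $221k and $546k — overbidding then wins at a price above your value.
$85k: below both → same outcome either way.
$145k: below both → same outcome either way.
$396k: inside the interval → strictly worse (loss $175k).
$462k: inside the interval → strictly worse (loss $241k).
$905k: above both → same outcome either way.
$859k: above both → same outcome either way.
$900k: above both → same outcome either way.
Count: 2.

2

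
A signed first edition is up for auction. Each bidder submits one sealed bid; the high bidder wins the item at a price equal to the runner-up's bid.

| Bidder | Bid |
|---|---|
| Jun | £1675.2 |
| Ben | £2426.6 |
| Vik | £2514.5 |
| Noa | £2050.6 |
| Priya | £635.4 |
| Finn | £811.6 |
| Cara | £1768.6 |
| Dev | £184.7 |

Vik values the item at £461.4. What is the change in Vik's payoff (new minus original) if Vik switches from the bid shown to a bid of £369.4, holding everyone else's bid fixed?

The highest bid among the other bidders is £2426.6; Vik's bid doesn't change that.
Original bid £2514.5: Vik is highest, pays the top rival bid £2426.6; payoff £461.4 − £2426.6 = −£1965.2.
Alternative bid £369.4: Vik is not highest (top rival bid is £2426.6); payoff £0.
Change in payoff = £0 − (−£1965.2) = £1965.2.

£1965.2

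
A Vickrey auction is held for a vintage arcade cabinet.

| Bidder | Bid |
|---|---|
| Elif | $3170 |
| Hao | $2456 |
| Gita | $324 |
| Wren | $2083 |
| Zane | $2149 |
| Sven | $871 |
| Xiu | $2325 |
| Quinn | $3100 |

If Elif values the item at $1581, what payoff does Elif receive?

Highest bid: Elif at $3170, so Elif wins.
Second-highest bid: Quinn at $3100 — that is the price the winner pays.
Elif's payoff = value − price = $1581 − $3100 = −$1519.

−$1519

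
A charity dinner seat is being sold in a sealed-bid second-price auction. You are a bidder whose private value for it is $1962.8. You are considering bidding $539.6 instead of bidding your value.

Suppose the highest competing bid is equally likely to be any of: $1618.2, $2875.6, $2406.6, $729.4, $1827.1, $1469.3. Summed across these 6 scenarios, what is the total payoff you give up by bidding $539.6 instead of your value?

The deviation costs you only when the competing bid falls strictly between $539.6 and $1962.8; elsewhere both bids give the same outcome.
$1618.2: truthful payoff $344.6, deviation payoff $0 → loss $344.6.
$2875.6: outcomes coincide → loss $0.
$2406.6: outcomes coincide → loss $0.
$729.4: truthful payoff $1233.4, deviation payoff $0 → loss $1233.4.
$1827.1: truthful payoff $135.7, deviation payoff $0 → loss $135.7.
$1469.3: truthful payoff $493.5, deviation payoff $0 → loss $493.5.
Total loss = $344.6 + $1233.4 + $135.7 + $493.5 = $2207.2.

$2207.2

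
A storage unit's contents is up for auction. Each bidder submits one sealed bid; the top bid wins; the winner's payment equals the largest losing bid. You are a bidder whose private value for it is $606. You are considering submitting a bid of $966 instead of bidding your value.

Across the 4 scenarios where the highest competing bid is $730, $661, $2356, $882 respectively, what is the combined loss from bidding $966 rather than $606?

$455

The deviation costs you only when the competing bid falls strictly between $606 and $966; elsewhere both bids give the same outcome.
$730: truthful payoff $0, deviation payoff −$124 → loss $124.
$661: truthful payoff $0, deviation payoff −$55 → loss $55.
$2356: outcomes coincide → loss $0.
$882: truthful payoff $0, deviation payoff −$276 → loss $276.
Total loss = $124 + $55 + $276 = $455.
In a second-price auction your bid sets only whether you win, not what you pay, so bidding your true value is weakly dominant.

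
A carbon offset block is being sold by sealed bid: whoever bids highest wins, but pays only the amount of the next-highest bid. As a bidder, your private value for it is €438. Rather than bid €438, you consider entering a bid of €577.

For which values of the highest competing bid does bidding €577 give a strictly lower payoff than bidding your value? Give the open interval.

(€438, €577)

If the competing bid is below €438, both bids win at the same price — no difference.
If it is above €577, both bids lose — no difference.
If it lies strictly between €438 and €577, bidding your value loses (payoff 0) while bidding €577 wins at a price above your value (payoff negative).
So the deviation strictly hurts on the open interval (€438, €577).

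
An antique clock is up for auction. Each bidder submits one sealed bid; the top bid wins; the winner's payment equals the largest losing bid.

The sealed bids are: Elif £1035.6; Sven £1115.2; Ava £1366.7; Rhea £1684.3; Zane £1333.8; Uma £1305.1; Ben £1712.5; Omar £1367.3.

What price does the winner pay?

Highest bid: Ben at £1712.5, so Ben wins.
Second-highest bid: Rhea at £1684.3 — that is the price the winner pays.

£1684.3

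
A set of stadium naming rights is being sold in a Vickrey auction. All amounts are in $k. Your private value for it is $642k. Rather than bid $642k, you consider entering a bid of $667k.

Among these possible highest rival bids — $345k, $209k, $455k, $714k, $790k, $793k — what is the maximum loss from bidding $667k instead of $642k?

$0k

$345k: same outcome either way → loss $0k.
$209k: same outcome either way → loss $0k.
$455k: same outcome either way → loss $0k.
$714k: same outcome either way → loss $0k.
$790k: same outcome either way → loss $0k.
$793k: same outcome either way → loss $0k.
Maximum loss: $0k.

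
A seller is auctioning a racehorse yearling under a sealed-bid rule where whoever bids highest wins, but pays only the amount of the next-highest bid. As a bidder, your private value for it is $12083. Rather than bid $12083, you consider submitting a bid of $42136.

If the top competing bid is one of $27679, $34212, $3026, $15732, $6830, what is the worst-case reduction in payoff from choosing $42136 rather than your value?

$27679: truthful gives $0, deviation gives −$15596 → loss $15596.
$34212: truthful gives $0, deviation gives −$22129 → loss $22129.
$3026: same outcome either way → loss $0.
$15732: truthful gives $0, deviation gives −$3649 → loss $3649.
$6830: same outcome either way → loss $0.
Maximum loss: $22129.

$22129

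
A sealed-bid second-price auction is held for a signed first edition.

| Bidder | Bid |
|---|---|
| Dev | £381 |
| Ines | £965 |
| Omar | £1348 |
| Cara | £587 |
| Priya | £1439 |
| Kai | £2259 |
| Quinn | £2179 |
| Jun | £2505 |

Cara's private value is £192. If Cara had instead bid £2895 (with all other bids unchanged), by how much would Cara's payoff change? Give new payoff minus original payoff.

The highest bid among the other bidders is £2505; Cara's bid doesn't change that.
Original bid £587: Cara is not highest (top rival bid is £2505); payoff £0.
Alternative bid £2895: Cara is highest, pays the top rival bid £2505; payoff £192 − £2505 = −£2313.
Change in payoff = −£2313 − (£0) = −£2313.

−£2313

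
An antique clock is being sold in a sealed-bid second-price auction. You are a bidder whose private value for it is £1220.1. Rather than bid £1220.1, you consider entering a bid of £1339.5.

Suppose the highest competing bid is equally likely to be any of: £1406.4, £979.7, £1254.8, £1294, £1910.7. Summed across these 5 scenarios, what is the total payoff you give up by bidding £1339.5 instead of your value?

£108.6

The deviation costs you only when the competing bid falls strictly between £1220.1 and £1339.5; elsewhere both bids give the same outcome.
£1406.4: outcomes coincide → loss £0.
£979.7: outcomes coincide → loss £0.
£1254.8: truthful payoff £0, deviation payoff −£34.7 → loss £34.7.
£1294: truthful payoff £0, deviation payoff −£73.9 → loss £73.9.
£1910.7: outcomes coincide → loss £0.
Total loss = £34.7 + £73.9 = £108.6.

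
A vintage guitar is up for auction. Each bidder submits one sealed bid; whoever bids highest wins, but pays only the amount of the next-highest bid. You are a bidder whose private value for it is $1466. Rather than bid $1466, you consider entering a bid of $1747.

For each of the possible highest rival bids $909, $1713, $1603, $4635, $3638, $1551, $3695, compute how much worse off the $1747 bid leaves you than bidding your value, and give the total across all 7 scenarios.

The deviation costs you only when the competing bid falls strictly between $1466 and $1747; elsewhere both bids give the same outcome.
$909: outcomes coincide → loss $0.
$1713: truthful payoff $0, deviation payoff −$247 → loss $247.
$1603: truthful payoff $0, deviation payoff −$137 → loss $137.
$4635: outcomes coincide → loss $0.
$3638: outcomes coincide → loss $0.
$1551: truthful payoff $0, deviation payoff −$85 → loss $85.
$3695: outcomes coincide → loss $0.
Total loss = $247 + $137 + $85 = $469.

$469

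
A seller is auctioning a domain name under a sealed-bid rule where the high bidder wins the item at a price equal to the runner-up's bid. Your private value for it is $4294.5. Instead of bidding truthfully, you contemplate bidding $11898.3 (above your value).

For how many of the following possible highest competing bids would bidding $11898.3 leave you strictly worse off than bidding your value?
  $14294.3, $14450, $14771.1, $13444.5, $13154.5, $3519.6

The deviation hurts exactly when the highest competing bid lies strictly between $4294.5 and $11898.3 — overbidding then wins at a price above your value.
$14294.3: above both → same outcome either way.
$14450: above both → same outcome either way.
$14771.1: above both → same outcome either way.
$13444.5: above both → same outcome either way.
$13154.5: above both → same outcome either way.
$3519.6: below both → same outcome either way.
Count: 0.

0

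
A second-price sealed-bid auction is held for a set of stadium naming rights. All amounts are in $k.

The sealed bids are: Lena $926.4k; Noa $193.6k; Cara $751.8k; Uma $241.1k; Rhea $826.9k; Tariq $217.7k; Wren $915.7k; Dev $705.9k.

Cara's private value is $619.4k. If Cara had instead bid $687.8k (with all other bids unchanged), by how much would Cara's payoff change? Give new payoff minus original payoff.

$0k

The highest bid among the other bidders is $926.4k; Cara's bid doesn't change that.
Original bid $751.8k: Cara is not highest (top rival bid is $926.4k); payoff $0k.
Alternative bid $687.8k: Cara is not highest (top rival bid is $926.4k); payoff $0k.
Change in payoff = $0k − ($0k) = $0k.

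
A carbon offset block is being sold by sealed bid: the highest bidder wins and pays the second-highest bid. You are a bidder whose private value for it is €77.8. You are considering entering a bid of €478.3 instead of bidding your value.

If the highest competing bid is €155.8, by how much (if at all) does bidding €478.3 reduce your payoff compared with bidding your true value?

€78

Bidding your value €77.8: you lose (since €77.8 < €155.8). Payoff €0.
Bidding €478.3: you win and pay €155.8. Payoff €77.8 − €155.8 = −€78.
The competing bid €155.8 lies between your value and your inflated bid, so overbidding wins an item priced above your value.
Loss from deviating = €0 − (−€78) = €78.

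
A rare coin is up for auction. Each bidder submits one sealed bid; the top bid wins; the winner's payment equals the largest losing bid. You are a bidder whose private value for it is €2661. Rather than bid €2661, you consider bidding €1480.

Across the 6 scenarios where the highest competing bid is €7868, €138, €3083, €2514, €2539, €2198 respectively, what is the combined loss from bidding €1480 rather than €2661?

€732

The deviation costs you only when the competing bid falls strictly between €1480 and €2661; elsewhere both bids give the same outcome.
€7868: outcomes coincide → loss €0.
€138: outcomes coincide → loss €0.
€3083: outcomes coincide → loss €0.
€2514: truthful payoff €147, deviation payoff €0 → loss €147.
€2539: truthful payoff €122, deviation payoff €0 → loss €122.
€2198: truthful payoff €463, deviation payoff €0 → loss €463.
Total loss = €147 + €122 + €463 = €732.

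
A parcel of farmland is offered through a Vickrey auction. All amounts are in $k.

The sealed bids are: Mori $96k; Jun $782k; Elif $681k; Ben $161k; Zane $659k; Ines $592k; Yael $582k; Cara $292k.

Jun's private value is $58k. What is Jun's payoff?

−$623k

Highest bid: Jun at $782k, so Jun wins.
Second-highest bid: Elif at $681k — that is the price the winner pays.
Jun's payoff = value − price = $58k − $681k = −$623k.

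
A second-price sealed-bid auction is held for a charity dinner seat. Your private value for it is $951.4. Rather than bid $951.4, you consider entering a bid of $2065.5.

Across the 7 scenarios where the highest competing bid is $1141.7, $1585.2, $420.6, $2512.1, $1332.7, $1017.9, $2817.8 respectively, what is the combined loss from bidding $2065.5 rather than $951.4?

$1271.9

The deviation costs you only when the competing bid falls strictly between $951.4 and $2065.5; elsewhere both bids give the same outcome.
$1141.7: truthful payoff $0, deviation payoff −$190.3 → loss $190.3.
$1585.2: truthful payoff $0, deviation payoff −$633.8 → loss $633.8.
$420.6: outcomes coincide → loss $0.
$2512.1: outcomes coincide → loss $0.
$1332.7: truthful payoff $0, deviation payoff −$381.3 → loss $381.3.
$1017.9: truthful payoff $0, deviation payoff −$66.5 → loss $66.5.
$2817.8: outcomes coincide → loss $0.
Total loss = $190.3 + $633.8 + $381.3 + $66.5 = $1271.9.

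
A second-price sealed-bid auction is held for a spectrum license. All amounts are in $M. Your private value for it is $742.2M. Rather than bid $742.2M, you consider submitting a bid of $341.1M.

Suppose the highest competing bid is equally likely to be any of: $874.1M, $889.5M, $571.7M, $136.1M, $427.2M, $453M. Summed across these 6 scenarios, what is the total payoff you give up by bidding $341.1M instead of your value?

$774.7M

The deviation costs you only when the competing bid falls strictly between $341.1M and $742.2M; elsewhere both bids give the same outcome.
$874.1M: outcomes coincide → loss $0M.
$889.5M: outcomes coincide → loss $0M.
$571.7M: truthful payoff $170.5M, deviation payoff $0M → loss $170.5M.
$136.1M: outcomes coincide → loss $0M.
$427.2M: truthful payoff $315M, deviation payoff $0M → loss $315M.
$453M: truthful payoff $289.2M, deviation payoff $0M → loss $289.2M.
Total loss = $170.5M + $315M + $289.2M = $774.7M.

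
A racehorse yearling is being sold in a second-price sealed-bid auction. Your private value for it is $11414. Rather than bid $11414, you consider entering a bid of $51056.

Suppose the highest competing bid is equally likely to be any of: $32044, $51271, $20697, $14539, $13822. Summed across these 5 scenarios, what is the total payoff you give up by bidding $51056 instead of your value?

The deviation costs you only when the competing bid falls strictly between $11414 and $51056; elsewhere both bids give the same outcome.
$32044: truthful payoff $0, deviation payoff −$20630 → loss $20630.
$51271: outcomes coincide → loss $0.
$20697: truthful payoff $0, deviation payoff −$9283 → loss $9283.
$14539: truthful payoff $0, deviation payoff −$3125 → loss $3125.
$13822: truthful payoff $0, deviation payoff −$2408 → loss $2408.
Total loss = $20630 + $9283 + $3125 + $2408 = $35446.

$35446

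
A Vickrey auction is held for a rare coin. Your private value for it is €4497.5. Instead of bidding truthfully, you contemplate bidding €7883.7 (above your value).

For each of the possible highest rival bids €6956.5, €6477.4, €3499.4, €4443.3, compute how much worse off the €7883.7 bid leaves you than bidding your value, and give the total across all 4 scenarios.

The deviation costs you only when the competing bid falls strictly between €4497.5 and €7883.7; elsewhere both bids give the same outcome.
€6956.5: truthful payoff €0, deviation payoff −€2459 → loss €2459.
€6477.4: truthful payoff €0, deviation payoff −€1979.9 → loss €1979.9.
€3499.4: outcomes coincide → loss €0.
€4443.3: outcomes coincide → loss €0.
Total loss = €2459 + €1979.9 = €4438.9.
Because the price is fixed by the runner-up's bid, deviating from your value can only change a good outcome into a bad one — never the reverse.

€4438.9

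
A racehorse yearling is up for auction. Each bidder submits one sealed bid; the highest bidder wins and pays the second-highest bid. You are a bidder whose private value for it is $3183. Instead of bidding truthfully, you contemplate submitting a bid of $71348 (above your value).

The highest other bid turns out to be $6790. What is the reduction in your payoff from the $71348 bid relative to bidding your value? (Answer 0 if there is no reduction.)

$3607

Bidding your value $3183: you lose (since $3183 < $6790). Payoff $0.
Bidding $71348: you win and pay $6790. Payoff $3183 − $6790 = −$3607.
The competing bid $6790 lies between your value and your inflated bid, so overbidding wins an item priced above your value.
Loss from deviating = $0 − (−$3607) = $3607.
Truthful bidding weakly dominates here: raising your bid can only win items priced above your value, and lowering it can only forfeit items priced below.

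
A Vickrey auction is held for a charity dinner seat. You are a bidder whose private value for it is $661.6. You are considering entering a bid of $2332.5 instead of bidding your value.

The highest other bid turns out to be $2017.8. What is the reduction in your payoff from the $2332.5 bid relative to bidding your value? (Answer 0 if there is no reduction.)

$1356.2

Bidding your value $661.6: you lose (since $661.6 < $2017.8). Payoff $0.
Bidding $2332.5: you win and pay $2017.8. Payoff $661.6 − $2017.8 = −$1356.2.
The competing bid $2017.8 lies between your value and your inflated bid, so overbidding wins an item priced above your value.
Loss from deviating = $0 − (−$1356.2) = $1356.2.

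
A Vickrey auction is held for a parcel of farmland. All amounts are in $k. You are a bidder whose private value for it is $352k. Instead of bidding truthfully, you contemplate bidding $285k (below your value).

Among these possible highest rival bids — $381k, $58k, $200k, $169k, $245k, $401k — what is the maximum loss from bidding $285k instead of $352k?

$381k: same outcome either way → loss $0k.
$58k: same outcome either way → loss $0k.
$200k: same outcome either way → loss $0k.
$169k: same outcome either way → loss $0k.
$245k: same outcome either way → loss $0k.
$401k: same outcome either way → loss $0k.
Maximum loss: $0k.

$0k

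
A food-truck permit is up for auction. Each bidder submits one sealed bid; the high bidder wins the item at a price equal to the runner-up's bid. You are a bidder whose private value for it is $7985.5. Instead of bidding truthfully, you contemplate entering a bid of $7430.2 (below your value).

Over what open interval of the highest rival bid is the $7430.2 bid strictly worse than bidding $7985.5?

If the competing bid is below $7430.2, both bids win at the same price — no difference.
If it is above $7985.5, both bids lose — no difference.
If it lies strictly between $7430.2 and $7985.5, bidding your value wins at a price below your value (positive payoff) while bidding $7430.2 loses (payoff 0).
So the deviation strictly hurts on the open interval ($7430.2, $7985.5).

($7430.2, $7985.5)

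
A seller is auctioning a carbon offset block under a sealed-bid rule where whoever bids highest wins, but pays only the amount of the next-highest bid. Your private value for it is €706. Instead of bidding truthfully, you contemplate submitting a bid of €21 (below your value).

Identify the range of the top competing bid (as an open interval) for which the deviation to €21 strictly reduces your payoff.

(€21, €706)

If the competing bid is below €21, both bids win at the same price — no difference.
If it is above €706, both bids lose — no difference.
If it lies strictly between €21 and €706, bidding your value wins at a price below your value (positive payoff) while bidding €21 loses (payoff 0).
So the deviation strictly hurts on the open interval (€21, €706).
In a second-price auction your bid sets only whether you win, not what you pay, so bidding your true value is weakly dominant.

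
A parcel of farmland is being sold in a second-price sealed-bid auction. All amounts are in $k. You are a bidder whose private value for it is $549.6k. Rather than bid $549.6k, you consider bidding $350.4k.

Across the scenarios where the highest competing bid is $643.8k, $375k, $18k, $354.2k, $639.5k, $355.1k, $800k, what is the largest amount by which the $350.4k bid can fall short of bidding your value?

$643.8k: same outcome either way → loss $0k.
$375k: truthful gives $174.6k, deviation gives $0k → loss $174.6k.
$18k: same outcome either way → loss $0k.
$354.2k: truthful gives $195.4k, deviation gives $0k → loss $195.4k.
$639.5k: same outcome either way → loss $0k.
$355.1k: truthful gives $194.5k, deviation gives $0k → loss $194.5k.
$800k: same outcome either way → loss $0k.
Maximum loss: $195.4k.

$195.4k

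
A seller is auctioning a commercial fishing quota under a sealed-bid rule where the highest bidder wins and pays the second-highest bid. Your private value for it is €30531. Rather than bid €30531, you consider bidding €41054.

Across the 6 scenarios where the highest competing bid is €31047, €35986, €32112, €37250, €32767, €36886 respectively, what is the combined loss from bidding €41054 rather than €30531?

The deviation costs you only when the competing bid falls strictly between €30531 and €41054; elsewhere both bids give the same outcome.
€31047: truthful payoff €0, deviation payoff −€516 → loss €516.
€35986: truthful payoff €0, deviation payoff −€5455 → loss €5455.
€32112: truthful payoff €0, deviation payoff −€1581 → loss €1581.
€37250: truthful payoff €0, deviation payoff −€6719 → loss €6719.
€32767: truthful payoff €0, deviation payoff −€2236 → loss €2236.
€36886: truthful payoff €0, deviation payoff −€6355 → loss €6355.
Total loss = €516 + €5455 + €1581 + €6719 + €2236 + €6355 = €22862.

€22862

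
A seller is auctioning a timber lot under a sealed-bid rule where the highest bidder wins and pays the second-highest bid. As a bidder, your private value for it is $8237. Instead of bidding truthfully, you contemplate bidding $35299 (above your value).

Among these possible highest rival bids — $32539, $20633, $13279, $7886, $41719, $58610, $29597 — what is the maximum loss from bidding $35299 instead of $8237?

$24302

$32539: truthful gives $0, deviation gives −$24302 → loss $24302.
$20633: truthful gives $0, deviation gives −$12396 → loss $12396.
$13279: truthful gives $0, deviation gives −$5042 → loss $5042.
$7886: same outcome either way → loss $0.
$41719: same outcome either way → loss $0.
$58610: same outcome either way → loss $0.
$29597: truthful gives $0, deviation gives −$21360 → loss $21360.
Maximum loss: $24302.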